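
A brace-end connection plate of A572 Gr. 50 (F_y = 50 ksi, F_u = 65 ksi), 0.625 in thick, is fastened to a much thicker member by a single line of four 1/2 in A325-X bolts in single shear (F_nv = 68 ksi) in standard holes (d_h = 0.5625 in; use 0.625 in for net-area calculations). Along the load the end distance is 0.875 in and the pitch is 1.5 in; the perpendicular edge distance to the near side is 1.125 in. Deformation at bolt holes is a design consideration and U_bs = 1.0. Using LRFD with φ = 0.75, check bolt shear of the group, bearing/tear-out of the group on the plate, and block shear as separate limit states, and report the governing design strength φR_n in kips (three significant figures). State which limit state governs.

Bolt shear: A_b = π·0.5²/4 = 0.1963 in²; R_n = 68 × 0.1963 × 4 × 1 = 53.41 kips → 0.75 × 53.41 = 40.1 kips.
Bearing: edge l_c = 0.5938, r_n = 28.95 kips; interior l_c = 0.9375, r_n = 45.7 kips; R_n = 28.95 + 3·45.7 = 166.1 kips → 125 kips.
Block shear: A_gv = 3.359, A_nv = 1.992, A_nt = 0.5078 in²; R_n = min(0.6F_uA_nv, 0.6F_yA_gv) + U_bs·F_u·A_nt = 110.7 kips → 83 kips.
Bolt shear governs: 40.1 kips.

40.1 kips (bolt shear governs)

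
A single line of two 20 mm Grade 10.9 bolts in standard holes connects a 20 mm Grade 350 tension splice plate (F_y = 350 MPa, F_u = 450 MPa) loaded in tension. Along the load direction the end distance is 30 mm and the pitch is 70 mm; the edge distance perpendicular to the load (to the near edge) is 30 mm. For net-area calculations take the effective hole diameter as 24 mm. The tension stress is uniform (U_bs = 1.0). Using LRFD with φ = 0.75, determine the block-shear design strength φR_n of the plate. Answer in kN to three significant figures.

381 kN

Shear plane L_v = 30 + 1·70 = 100 mm; A_gv = 100 × 20 = 2000 mm².
A_nv = (100 − 1.5·24) × 20 = 1280 mm².
A_nt = (30 − 0.5·24) × 20 = 360 mm².
0.6 F_u A_nv = 345.6 kN; 0.6 F_y A_gv = 420 kN → shear rupture governs the shear term.
R_n = 345.6 + 1.0 × 450 × 360 / 1000 = 507.6 kN.
Design strength φR_n = 0.75 × 507.6 = 381 kN.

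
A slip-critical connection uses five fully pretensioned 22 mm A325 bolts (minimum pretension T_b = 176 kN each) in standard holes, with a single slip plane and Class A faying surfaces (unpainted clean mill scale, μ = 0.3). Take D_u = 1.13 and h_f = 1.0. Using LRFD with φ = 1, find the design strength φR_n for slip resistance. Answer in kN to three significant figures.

298 kN

R_n = μ · D_u · h_f · T_b · n_s · n_b = 0.3 × 1.13 × 1.0 × 176 × 1 × 5 = 298.3 kN.
Design strength φR_n = 1 × 298.3 = 298 kN.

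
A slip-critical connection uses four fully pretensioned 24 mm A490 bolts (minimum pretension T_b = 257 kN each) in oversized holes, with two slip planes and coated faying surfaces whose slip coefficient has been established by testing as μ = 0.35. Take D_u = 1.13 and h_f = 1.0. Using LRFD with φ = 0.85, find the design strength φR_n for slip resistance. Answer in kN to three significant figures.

R_n = μ · D_u · h_f · T_b · n_s · n_b = 0.35 × 1.13 × 1.0 × 257 × 2 × 4 = 813.1 kN.
Design strength φR_n = 0.85 × 813.1 = 691 kN.

691 kN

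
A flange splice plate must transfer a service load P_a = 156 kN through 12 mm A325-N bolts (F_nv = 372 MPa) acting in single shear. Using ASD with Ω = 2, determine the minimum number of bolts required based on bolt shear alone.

8 bolts

A_b = π·12²/4 = 113.1 mm².
Per-bolt allowable strength R_n/Ω = 372 × 113.1 × 1 / 1000 / 2 = 21.04 kN.
n ≥ 156 / 21.04 = 7.416 → use 8 bolts.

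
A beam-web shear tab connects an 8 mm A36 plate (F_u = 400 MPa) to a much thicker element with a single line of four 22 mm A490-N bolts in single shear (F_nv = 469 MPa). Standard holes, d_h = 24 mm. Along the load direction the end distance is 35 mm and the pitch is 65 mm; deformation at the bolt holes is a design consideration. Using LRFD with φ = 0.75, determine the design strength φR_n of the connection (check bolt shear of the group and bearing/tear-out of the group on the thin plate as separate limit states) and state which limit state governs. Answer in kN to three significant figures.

Bolt shear: A_b = π·22²/4 = 380.1 mm²; R_n = 469 × 380.1 × 4 × 1 / 1000 = 713.1 kN → 0.75 × 713.1 = 535 kN.
Bearing (1.2 l_c t F_u ≤ 2.4 d t F_u): upper limit = 2.4·22·8·400 / 1000 = 169 kN.
  Edge l_c = 35 − 24/2 = 23 → r_n = 88.32 kN; interior l_c = 65 − 24 = 41 → r_n = 157.4 kN.
  R_n,bearing = 1·88.32 + 3·157.4 = 560.6 kN → 0.75 × 560.6 = 420 kN.
Bearing governs: 420 kN.

420 kN (bearing governs)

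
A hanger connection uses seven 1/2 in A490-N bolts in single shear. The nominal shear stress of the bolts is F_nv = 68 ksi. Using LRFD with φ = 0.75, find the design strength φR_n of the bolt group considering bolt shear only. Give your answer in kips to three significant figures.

A_b = π × 0.5² / 4 = 0.1963 in².
R_n = F_nv · A_b · n · n_s = 68 × 0.1963 × 7 × 1 = 93.46 kips.
Design strength φR_n = 0.75 × 93.46 = 70.1 kips.

70.1 kips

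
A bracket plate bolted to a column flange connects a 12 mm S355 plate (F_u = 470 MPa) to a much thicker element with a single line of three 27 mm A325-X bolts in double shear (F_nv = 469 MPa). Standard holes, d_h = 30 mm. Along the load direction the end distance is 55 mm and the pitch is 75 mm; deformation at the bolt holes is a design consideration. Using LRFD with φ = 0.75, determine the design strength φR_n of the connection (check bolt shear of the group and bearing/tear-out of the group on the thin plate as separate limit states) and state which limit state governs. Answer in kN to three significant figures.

660 kN (bearing governs)

Bolt shear: A_b = π·27²/4 = 572.6 mm²; R_n = 469 × 572.6 × 3 × 2 / 1000 = 1611 kN → 0.75 × 1611 = 1210 kN.
Bearing (1.2 l_c t F_u ≤ 2.4 d t F_u): upper limit = 2.4·27·12·470 / 1000 = 365.5 kN.
  Edge l_c = 55 − 30/2 = 40 → r_n = 270.7 kN; interior l_c = 75 − 30 = 45 → r_n = 304.6 kN.
  R_n,bearing = 1·270.7 + 2·304.6 = 879.8 kN → 0.75 × 879.8 = 660 kN.
Bearing governs: 660 kN.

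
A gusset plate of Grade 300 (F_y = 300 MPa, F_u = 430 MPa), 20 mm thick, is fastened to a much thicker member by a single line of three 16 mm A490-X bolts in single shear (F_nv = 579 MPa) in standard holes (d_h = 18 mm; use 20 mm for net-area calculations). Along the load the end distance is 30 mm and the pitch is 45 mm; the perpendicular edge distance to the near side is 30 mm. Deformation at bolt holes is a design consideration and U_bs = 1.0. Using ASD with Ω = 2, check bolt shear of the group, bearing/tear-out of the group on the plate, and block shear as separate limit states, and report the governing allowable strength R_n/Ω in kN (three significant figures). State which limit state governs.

175 kN (bolt shear governs)

Bolt shear: A_b = π·16²/4 = 201.1 mm²; R_n = 579 × 201.1 × 3 × 1 / 1000 = 349.2 kN → 349.2 / 2 = 175 kN.
Bearing: edge l_c = 21, r_n = 216.7 kN; interior l_c = 27, r_n = 278.6 kN; R_n = 216.7 + 2·278.6 = 774 kN → 387 kN.
Block shear: A_gv = 2400, A_nv = 1400, A_nt = 400 mm²; R_n = min(0.6F_uA_nv, 0.6F_yA_gv) + U_bs·F_u·A_nt = 533.2 kN → 267 kN.
Bolt shear governs: 175 kN.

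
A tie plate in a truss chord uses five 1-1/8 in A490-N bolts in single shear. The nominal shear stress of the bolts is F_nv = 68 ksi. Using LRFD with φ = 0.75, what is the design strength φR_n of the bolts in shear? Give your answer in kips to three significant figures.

253 kips

A_b = π × 1.125² / 4 = 0.994 in².
R_n = F_nv · A_b · n · n_s = 68 × 0.994 × 5 × 1 = 338 kips.
Design strength φR_n = 0.75 × 338 = 253 kips.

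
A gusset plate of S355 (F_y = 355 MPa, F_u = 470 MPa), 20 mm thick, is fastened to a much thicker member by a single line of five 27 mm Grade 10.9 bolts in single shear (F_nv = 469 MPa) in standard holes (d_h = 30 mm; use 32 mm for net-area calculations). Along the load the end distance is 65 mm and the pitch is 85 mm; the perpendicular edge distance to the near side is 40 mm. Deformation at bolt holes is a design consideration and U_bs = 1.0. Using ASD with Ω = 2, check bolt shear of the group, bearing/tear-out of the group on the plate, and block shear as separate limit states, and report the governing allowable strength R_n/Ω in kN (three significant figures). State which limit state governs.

Bolt shear: A_b = π·27²/4 = 572.6 mm²; R_n = 469 × 572.6 × 5 × 1 / 1000 = 1343 kN → 1343 / 2 = 671 kN.
Bearing: edge l_c = 50, r_n = 564 kN; interior l_c = 55, r_n = 609.1 kN; R_n = 564 + 4·609.1 = 3000 kN → 1500 kN.
Block shear: A_gv = 8100, A_nv = 5220, A_nt = 480 mm²; R_n = min(0.6F_uA_nv, 0.6F_yA_gv) + U_bs·F_u·A_nt = 1698 kN → 849 kN.
Bolt shear governs: 671 kN.

671 kN (bolt shear governs)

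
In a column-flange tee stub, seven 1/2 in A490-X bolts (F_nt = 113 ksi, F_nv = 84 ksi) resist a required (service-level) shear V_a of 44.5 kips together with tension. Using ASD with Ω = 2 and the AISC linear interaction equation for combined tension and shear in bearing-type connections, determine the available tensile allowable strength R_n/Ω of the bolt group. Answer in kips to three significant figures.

41.1 kips

A_b = π·0.5²/4 = 0.1963 in²; f_rv = 44.5 / (7 × 0.1963) = 32.38 ksi.
F'_nt = 1.3 F_nt − (Ω F_nt / F_nv) f_rv = 1.3·113 − (2·113/84)·32.38 = 59.79 ksi, capped at F_nt → F'_nt = 59.79 ksi.
R_n = F'_nt · A_b · n = 59.79 × 0.1963 × 7 = 82.18 kips.
Allowable strength R_n/Ω = 82.18 / 2 = 41.1 kips.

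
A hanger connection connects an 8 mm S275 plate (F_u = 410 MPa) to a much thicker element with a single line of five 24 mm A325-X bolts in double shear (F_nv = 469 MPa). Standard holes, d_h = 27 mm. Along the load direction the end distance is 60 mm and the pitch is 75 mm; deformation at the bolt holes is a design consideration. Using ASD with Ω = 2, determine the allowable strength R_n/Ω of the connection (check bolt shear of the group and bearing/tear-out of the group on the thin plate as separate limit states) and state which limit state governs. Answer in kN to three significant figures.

469 kN (bearing governs)

Bolt shear: A_b = π·24²/4 = 452.4 mm²; R_n = 469 × 452.4 × 5 × 2 / 1000 = 2122 kN → 2122 / 2 = 1060 kN.
Bearing (1.2 l_c t F_u ≤ 2.4 d t F_u): upper limit = 2.4·24·8·410 / 1000 = 188.9 kN.
  Edge l_c = 60 − 27/2 = 46.5 → r_n = 183 kN; interior l_c = 75 − 27 = 48 → r_n = 188.9 kN.
  R_n,bearing = 1·183 + 4·188.9 = 938.7 kN → 938.7 / 2 = 469 kN.
Bearing governs: 469 kN.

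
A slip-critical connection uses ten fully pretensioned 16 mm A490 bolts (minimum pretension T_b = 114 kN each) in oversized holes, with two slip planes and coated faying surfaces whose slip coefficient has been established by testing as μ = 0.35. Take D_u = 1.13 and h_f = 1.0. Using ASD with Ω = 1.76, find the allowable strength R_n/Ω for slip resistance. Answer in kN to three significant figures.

R_n = μ · D_u · h_f · T_b · n_s · n_b = 0.35 × 1.13 × 1.0 × 114 × 2 × 10 = 901.7 kN.
Allowable strength R_n/Ω = 901.7 / 1.76 = 512 kN.

512 kN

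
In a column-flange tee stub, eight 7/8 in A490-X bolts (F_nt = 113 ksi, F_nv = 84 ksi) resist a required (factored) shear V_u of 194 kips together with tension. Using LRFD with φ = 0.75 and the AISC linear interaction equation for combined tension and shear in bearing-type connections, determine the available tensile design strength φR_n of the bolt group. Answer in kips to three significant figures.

A_b = π·0.875²/4 = 0.6013 in²; f_rv = 194 / (8 × 0.6013) = 40.33 ksi.
F'_nt = 1.3 F_nt − (F_nt / φF_nv) f_rv = 1.3·113 − (113/(0.75·84))·40.33 = 74.57 ksi, capped at F_nt → F'_nt = 74.57 ksi.
R_n = F'_nt · A_b · n = 74.57 × 0.6013 × 8 = 358.7 kips.
Design strength φR_n = 0.75 × 358.7 = 269 kips.

269 kips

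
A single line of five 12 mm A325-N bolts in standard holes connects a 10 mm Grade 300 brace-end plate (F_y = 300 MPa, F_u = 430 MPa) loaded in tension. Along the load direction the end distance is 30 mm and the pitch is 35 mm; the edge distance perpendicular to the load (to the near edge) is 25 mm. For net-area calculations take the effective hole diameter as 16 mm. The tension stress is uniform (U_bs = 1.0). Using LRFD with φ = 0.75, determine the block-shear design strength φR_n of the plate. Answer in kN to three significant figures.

Shear plane L_v = 30 + 4·35 = 170 mm; A_gv = 170 × 10 = 1700 mm².
A_nv = (170 − 4.5·16) × 10 = 980 mm².
A_nt = (25 − 0.5·16) × 10 = 170 mm².
0.6 F_u A_nv = 252.8 kN; 0.6 F_y A_gv = 306 kN → shear rupture governs the shear term.
R_n = 252.8 + 1.0 × 430 × 170 / 1000 = 325.9 kN.
Design strength φR_n = 0.75 × 325.9 = 244 kN.

244 kN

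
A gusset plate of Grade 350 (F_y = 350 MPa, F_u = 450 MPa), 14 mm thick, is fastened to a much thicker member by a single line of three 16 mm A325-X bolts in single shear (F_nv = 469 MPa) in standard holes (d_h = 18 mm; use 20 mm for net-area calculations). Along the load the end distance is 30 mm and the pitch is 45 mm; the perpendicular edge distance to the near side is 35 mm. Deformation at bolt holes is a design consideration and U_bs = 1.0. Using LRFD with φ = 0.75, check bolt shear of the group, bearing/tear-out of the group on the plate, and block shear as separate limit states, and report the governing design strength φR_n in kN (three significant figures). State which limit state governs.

212 kN (bolt shear governs)

Bolt shear: A_b = π·16²/4 = 201.1 mm²; R_n = 469 × 201.1 × 3 × 1 / 1000 = 282.9 kN → 0.75 × 282.9 = 212 kN.
Bearing: edge l_c = 21, r_n = 158.8 kN; interior l_c = 27, r_n = 204.1 kN; R_n = 158.8 + 2·204.1 = 567 kN → 425 kN.
Block shear: A_gv = 1680, A_nv = 980, A_nt = 350 mm²; R_n = min(0.6F_uA_nv, 0.6F_yA_gv) + U_bs·F_u·A_nt = 422.1 kN → 317 kN.
Bolt shear governs: 212 kN.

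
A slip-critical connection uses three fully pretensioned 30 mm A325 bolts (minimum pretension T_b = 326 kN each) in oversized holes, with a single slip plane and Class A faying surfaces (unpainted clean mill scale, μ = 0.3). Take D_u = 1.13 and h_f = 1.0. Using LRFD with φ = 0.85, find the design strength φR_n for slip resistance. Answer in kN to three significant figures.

R_n = μ · D_u · h_f · T_b · n_s · n_b = 0.3 × 1.13 × 1.0 × 326 × 1 × 3 = 331.5 kN.
Design strength φR_n = 0.85 × 331.5 = 282 kN.

282 kN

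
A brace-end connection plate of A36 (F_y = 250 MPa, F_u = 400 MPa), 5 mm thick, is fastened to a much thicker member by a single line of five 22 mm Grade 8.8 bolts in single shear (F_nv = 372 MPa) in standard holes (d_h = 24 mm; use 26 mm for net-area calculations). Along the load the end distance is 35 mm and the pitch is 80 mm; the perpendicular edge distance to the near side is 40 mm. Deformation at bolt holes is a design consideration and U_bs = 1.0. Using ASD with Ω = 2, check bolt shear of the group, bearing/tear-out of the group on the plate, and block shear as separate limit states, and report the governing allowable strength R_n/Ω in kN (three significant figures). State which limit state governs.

160 kN (block shear governs)

Bolt shear: A_b = π·22²/4 = 380.1 mm²; R_n = 372 × 380.1 × 5 × 1 / 1000 = 707 kN → 707 / 2 = 354 kN.
Bearing: edge l_c = 23, r_n = 55.2 kN; interior l_c = 56, r_n = 105.6 kN; R_n = 55.2 + 4·105.6 = 477.6 kN → 239 kN.
Block shear: A_gv = 1775, A_nv = 1190, A_nt = 135 mm²; R_n = min(0.6F_uA_nv, 0.6F_yA_gv) + U_bs·F_u·A_nt = 320.2 kN → 160 kN.
Block shear governs: 160 kN.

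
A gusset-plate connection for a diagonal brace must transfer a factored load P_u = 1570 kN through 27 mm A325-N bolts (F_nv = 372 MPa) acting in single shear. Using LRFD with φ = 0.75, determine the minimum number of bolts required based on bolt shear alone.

10 bolts

A_b = π·27²/4 = 572.6 mm².
Per-bolt design strength φR_n = 0.75 × 372 × 572.6 × 1 / 1000 = 159.7 kN.
n ≥ 1570 / 159.7 = 9.828 → use 10 bolts.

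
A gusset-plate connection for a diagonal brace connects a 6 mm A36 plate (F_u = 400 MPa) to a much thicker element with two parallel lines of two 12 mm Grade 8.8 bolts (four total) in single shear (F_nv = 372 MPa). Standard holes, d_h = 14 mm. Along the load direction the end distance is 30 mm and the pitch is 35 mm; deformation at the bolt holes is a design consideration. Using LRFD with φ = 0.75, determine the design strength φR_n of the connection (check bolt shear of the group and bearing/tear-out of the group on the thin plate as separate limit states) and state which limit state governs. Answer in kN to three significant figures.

Bolt shear: A_b = π·12²/4 = 113.1 mm²; R_n = 372 × 113.1 × 4 × 1 / 1000 = 168.3 kN → 0.75 × 168.3 = 126 kN.
Bearing (1.2 l_c t F_u ≤ 2.4 d t F_u): upper limit = 2.4·12·6·400 / 1000 = 69.12 kN.
  Edge l_c = 30 − 14/2 = 23 → r_n = 66.24 kN; interior l_c = 35 − 14 = 21 → r_n = 60.48 kN.
  R_n,bearing = 2·66.24 + 2·60.48 = 253.4 kN → 0.75 × 253.4 = 190 kN.
Bolt shear governs: 126 kN.

126 kN (bolt shear governs)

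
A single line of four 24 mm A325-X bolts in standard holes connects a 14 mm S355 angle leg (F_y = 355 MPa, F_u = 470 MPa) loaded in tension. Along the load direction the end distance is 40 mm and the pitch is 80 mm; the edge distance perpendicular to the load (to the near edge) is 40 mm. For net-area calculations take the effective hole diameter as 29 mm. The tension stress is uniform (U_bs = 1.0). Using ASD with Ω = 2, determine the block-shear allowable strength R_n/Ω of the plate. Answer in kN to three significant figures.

Shear plane L_v = 40 + 3·80 = 280 mm; A_gv = 280 × 14 = 3920 mm².
A_nv = (280 − 3.5·29) × 14 = 2499 mm².
A_nt = (40 − 0.5·29) × 14 = 357 mm².
0.6 F_u A_nv = 704.7 kN; 0.6 F_y A_gv = 835 kN → shear rupture governs the shear term.
R_n = 704.7 + 1.0 × 470 × 357 / 1000 = 872.5 kN.
Allowable strength R_n/Ω = 872.5 / 2 = 436 kN.

436 kN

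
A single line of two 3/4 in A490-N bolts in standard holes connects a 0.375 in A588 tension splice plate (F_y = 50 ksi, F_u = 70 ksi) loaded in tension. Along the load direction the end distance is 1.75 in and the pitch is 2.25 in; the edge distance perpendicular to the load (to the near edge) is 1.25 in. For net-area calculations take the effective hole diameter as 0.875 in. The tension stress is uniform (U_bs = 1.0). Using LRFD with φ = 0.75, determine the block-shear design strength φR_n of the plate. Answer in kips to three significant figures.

Shear plane L_v = 1.75 + 1·2.25 = 4 in; A_gv = 4 × 0.375 = 1.5 in².
A_nv = (4 − 1.5·0.875) × 0.375 = 1.008 in².
A_nt = (1.25 − 0.5·0.875) × 0.375 = 0.3047 in².
0.6 F_u A_nv = 42.33 kips; 0.6 F_y A_gv = 45 kips → shear rupture governs the shear term.
R_n = 42.33 + 1.0 × 70 × 0.3047 = 63.66 kips.
Design strength φR_n = 0.75 × 63.66 = 47.7 kips.

47.7 kips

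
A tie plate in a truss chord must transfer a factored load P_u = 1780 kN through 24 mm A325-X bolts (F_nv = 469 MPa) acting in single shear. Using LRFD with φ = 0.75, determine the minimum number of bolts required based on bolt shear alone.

A_b = π·24²/4 = 452.4 mm².
Per-bolt design strength φR_n = 0.75 × 469 × 452.4 × 1 / 1000 = 159.1 kN.
n ≥ 1780 / 159.1 = 11.19 → use 12 bolts.

12 bolts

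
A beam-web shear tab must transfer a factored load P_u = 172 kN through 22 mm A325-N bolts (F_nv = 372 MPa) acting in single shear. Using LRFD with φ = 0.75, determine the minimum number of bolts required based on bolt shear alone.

A_b = π·22²/4 = 380.1 mm².
Per-bolt design strength φR_n = 0.75 × 372 × 380.1 × 1 / 1000 = 106.1 kN.
n ≥ 172 / 106.1 = 1.622 → use 2 bolts.

2 bolts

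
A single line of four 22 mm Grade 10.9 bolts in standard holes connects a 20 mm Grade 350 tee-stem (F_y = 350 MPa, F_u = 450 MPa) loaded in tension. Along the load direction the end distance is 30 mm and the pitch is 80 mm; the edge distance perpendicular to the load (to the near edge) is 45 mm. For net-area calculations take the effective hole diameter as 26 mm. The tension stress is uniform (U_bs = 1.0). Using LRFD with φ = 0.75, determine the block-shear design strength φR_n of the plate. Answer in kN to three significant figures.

941 kN

Shear plane L_v = 30 + 3·80 = 270 mm; A_gv = 270 × 20 = 5400 mm².
A_nv = (270 − 3.5·26) × 20 = 3580 mm².
A_nt = (45 − 0.5·26) × 20 = 640 mm².
0.6 F_u A_nv = 966.6 kN; 0.6 F_y A_gv = 1134 kN → shear rupture governs the shear term.
R_n = 966.6 + 1.0 × 450 × 640 / 1000 = 1255 kN.
Design strength φR_n = 0.75 × 1255 = 941 kN.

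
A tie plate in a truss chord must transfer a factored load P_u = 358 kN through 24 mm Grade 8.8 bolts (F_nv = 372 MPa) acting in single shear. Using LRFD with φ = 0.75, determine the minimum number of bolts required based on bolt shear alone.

3 bolts

A_b = π·24²/4 = 452.4 mm².
Per-bolt design strength φR_n = 0.75 × 372 × 452.4 × 1 / 1000 = 126.2 kN.
n ≥ 358 / 126.2 = 2.836 → use 3 bolts.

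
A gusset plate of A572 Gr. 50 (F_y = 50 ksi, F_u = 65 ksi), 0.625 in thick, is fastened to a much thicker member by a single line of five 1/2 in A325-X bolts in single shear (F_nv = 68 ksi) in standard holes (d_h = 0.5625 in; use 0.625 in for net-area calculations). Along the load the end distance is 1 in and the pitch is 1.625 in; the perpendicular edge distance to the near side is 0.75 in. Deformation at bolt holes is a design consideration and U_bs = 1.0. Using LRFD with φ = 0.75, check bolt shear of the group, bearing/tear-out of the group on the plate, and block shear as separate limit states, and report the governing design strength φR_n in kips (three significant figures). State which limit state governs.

Bolt shear: A_b = π·0.5²/4 = 0.1963 in²; R_n = 68 × 0.1963 × 5 × 1 = 66.76 kips → 0.75 × 66.76 = 50.1 kips.
Bearing: edge l_c = 0.7188, r_n = 35.04 kips; interior l_c = 1.062, r_n = 48.75 kips; R_n = 35.04 + 4·48.75 = 230 kips → 173 kips.
Block shear: A_gv = 4.688, A_nv = 2.93, A_nt = 0.2734 in²; R_n = min(0.6F_uA_nv, 0.6F_yA_gv) + U_bs·F_u·A_nt = 132 kips → 99 kips.
Bolt shear governs: 50.1 kips.

50.1 kips (bolt shear governs)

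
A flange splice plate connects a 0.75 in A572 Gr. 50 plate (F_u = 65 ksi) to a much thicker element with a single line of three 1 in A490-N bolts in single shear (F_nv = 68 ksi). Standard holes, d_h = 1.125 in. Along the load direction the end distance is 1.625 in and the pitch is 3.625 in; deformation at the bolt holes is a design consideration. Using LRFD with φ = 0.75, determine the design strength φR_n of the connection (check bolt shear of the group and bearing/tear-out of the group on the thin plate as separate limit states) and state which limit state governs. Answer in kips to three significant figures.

120 kips (bolt shear governs)

Bolt shear: A_b = π·1²/4 = 0.7854 in²; R_n = 68 × 0.7854 × 3 × 1 = 160.2 kips → 0.75 × 160.2 = 120 kips.
Bearing (1.2 l_c t F_u ≤ 2.4 d t F_u): upper limit = 2.4·1·0.75·65 = 117 kips.
  Edge l_c = 1.625 − 1.125/2 = 1.062 → r_n = 62.16 kips; interior l_c = 3.625 − 1.125 = 2.5 → r_n = 117 kips.
  R_n,bearing = 1·62.16 + 2·117 = 296.2 kips → 0.75 × 296.2 = 222 kips.
Bolt shear governs: 120 kips.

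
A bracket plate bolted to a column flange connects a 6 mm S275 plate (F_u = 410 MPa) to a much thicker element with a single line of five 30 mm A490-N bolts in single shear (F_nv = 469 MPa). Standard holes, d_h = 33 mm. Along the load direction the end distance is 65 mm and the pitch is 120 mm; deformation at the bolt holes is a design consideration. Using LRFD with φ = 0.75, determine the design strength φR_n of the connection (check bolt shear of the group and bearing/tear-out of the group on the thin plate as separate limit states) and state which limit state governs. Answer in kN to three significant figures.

Bolt shear: A_b = π·30²/4 = 706.9 mm²; R_n = 469 × 706.9 × 5 × 1 / 1000 = 1658 kN → 0.75 × 1658 = 1240 kN.
Bearing (1.2 l_c t F_u ≤ 2.4 d t F_u): upper limit = 2.4·30·6·410 / 1000 = 177.1 kN.
  Edge l_c = 65 − 33/2 = 48.5 → r_n = 143.2 kN; interior l_c = 120 − 33 = 87 → r_n = 177.1 kN.
  R_n,bearing = 1·143.2 + 4·177.1 = 851.7 kN → 0.75 × 851.7 = 639 kN.
Bearing governs: 639 kN.

639 kN (bearing governs)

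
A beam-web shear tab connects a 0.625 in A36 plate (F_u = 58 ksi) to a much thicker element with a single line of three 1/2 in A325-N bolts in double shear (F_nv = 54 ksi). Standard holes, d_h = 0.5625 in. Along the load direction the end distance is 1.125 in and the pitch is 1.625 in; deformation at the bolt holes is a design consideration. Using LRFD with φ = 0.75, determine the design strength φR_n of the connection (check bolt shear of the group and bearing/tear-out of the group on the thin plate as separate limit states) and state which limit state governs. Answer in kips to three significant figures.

Bolt shear: A_b = π·0.5²/4 = 0.1963 in²; R_n = 54 × 0.1963 × 3 × 2 = 63.62 kips → 0.75 × 63.62 = 47.7 kips.
Bearing (1.2 l_c t F_u ≤ 2.4 d t F_u): upper limit = 2.4·0.5·0.625·58 = 43.5 kips.
  Edge l_c = 1.125 − 0.5625/2 = 0.8438 → r_n = 36.7 kips; interior l_c = 1.625 − 0.5625 = 1.062 → r_n = 43.5 kips.
  R_n,bearing = 1·36.7 + 2·43.5 = 123.7 kips → 0.75 × 123.7 = 92.8 kips.
Bolt shear governs: 47.7 kips.

47.7 kips (bolt shear governs)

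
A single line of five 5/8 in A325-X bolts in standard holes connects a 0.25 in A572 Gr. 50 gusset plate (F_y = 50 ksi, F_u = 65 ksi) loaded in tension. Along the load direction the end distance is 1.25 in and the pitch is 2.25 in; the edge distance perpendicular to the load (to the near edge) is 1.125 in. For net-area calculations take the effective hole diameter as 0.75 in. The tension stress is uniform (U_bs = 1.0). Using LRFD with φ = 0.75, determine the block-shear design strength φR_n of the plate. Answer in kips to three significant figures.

59.4 kips

Shear plane L_v = 1.25 + 4·2.25 = 10.25 in; A_gv = 10.25 × 0.25 = 2.562 in².
A_nv = (10.25 − 4.5·0.75) × 0.25 = 1.719 in².
A_nt = (1.125 − 0.5·0.75) × 0.25 = 0.1875 in².
0.6 F_u A_nv = 67.03 kips; 0.6 F_y A_gv = 76.88 kips → shear rupture governs the shear term.
R_n = 67.03 + 1.0 × 65 × 0.1875 = 79.22 kips.
Design strength φR_n = 0.75 × 79.22 = 59.4 kips.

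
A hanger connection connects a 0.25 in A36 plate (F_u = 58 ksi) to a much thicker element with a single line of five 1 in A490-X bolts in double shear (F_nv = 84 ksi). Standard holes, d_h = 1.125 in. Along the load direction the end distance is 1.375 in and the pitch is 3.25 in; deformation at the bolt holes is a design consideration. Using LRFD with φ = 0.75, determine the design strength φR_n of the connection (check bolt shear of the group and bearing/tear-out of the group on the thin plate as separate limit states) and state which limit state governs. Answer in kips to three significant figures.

115 kips (bearing governs)

Bolt shear: A_b = π·1²/4 = 0.7854 in²; R_n = 84 × 0.7854 × 5 × 2 = 659.7 kips → 0.75 × 659.7 = 495 kips.
Bearing (1.2 l_c t F_u ≤ 2.4 d t F_u): upper limit = 2.4·1·0.25·58 = 34.8 kips.
  Edge l_c = 1.375 − 1.125/2 = 0.8125 → r_n = 14.14 kips; interior l_c = 3.25 − 1.125 = 2.125 → r_n = 34.8 kips.
  R_n,bearing = 1·14.14 + 4·34.8 = 153.3 kips → 0.75 × 153.3 = 115 kips.
Bearing governs: 115 kips.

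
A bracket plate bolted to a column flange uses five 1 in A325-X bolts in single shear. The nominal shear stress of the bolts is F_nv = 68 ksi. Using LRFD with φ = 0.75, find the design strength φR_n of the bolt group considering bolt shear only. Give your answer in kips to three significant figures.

200 kips

A_b = π × 1² / 4 = 0.7854 in².
R_n = F_nv · A_b · n · n_s = 68 × 0.7854 × 5 × 1 = 267 kips.
Design strength φR_n = 0.75 × 267 = 200 kips.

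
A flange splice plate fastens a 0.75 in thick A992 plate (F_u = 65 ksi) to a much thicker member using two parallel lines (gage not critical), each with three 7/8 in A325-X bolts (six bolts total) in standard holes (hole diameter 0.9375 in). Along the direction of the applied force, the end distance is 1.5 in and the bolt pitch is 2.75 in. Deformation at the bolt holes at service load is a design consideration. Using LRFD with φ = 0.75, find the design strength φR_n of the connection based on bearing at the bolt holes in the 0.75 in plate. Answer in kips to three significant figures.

398 kips

Per bolt r_n = 1.2 l_c t F_u ≤ 2.4 d t F_u; upper limit = 2.4 × 0.875 × 0.75 × 65 = 102.4 kips.
Edge bolt: l_c = 1.5 − 0.9375/2 = 1.031 in → 1.2 × 1.031 × 0.75 × 65 = 60.33 → r_n = 60.33 kips.
Interior bolts: l_c = 2.75 − 0.9375 = 1.812 in → 1.2 × 1.812 × 0.75 × 65 = 106 → r_n = 102.4 kips.
R_n = 2 × 60.33 + 4 × 102.4 = 530.2 kips.
Design strength φR_n = 0.75 × 530.2 = 398 kips.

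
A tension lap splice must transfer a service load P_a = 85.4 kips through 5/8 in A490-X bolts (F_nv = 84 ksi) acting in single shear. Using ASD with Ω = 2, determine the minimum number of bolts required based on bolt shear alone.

7 bolts

A_b = π·0.625²/4 = 0.3068 in².
Per-bolt allowable strength R_n/Ω = 84 × 0.3068 × 1 / 2 = 12.89 kips.
n ≥ 85.4 / 12.89 = 6.628 → use 7 bolts.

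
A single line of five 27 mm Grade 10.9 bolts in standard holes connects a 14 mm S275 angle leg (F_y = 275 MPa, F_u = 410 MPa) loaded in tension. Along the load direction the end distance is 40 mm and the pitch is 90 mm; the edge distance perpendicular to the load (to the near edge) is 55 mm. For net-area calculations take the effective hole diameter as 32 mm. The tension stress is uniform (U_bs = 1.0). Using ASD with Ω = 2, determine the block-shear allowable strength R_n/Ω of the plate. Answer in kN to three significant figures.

553 kN

Shear plane L_v = 40 + 4·90 = 400 mm; A_gv = 400 × 14 = 5600 mm².
A_nv = (400 − 4.5·32) × 14 = 3584 mm².
A_nt = (55 − 0.5·32) × 14 = 546 mm².
0.6 F_u A_nv = 881.7 kN; 0.6 F_y A_gv = 924 kN → shear rupture governs the shear term.
R_n = 881.7 + 1.0 × 410 × 546 / 1000 = 1106 kN.
Allowable strength R_n/Ω = 1106 / 2 = 553 kN.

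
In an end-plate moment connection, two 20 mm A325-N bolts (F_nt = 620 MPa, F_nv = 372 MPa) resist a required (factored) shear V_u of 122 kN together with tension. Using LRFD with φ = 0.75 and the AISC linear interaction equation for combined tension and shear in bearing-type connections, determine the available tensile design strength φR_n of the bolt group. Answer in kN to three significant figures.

A_b = π·20²/4 = 314.2 mm²; f_rv = 122 × 1000 / (2 × 314.2) = 194.2 MPa.
F'_nt = 1.3 F_nt − (F_nt / φF_nv) f_rv = 1.3·620 − (620/(0.75·372))·194.2 = 374.5 MPa, capped at F_nt → F'_nt = 374.5 MPa.
R_n = F'_nt · A_b · n = 374.5 × 314.2 × 2 / 1000 = 235.3 kN.
Design strength φR_n = 0.75 × 235.3 = 176 kN.

176 kN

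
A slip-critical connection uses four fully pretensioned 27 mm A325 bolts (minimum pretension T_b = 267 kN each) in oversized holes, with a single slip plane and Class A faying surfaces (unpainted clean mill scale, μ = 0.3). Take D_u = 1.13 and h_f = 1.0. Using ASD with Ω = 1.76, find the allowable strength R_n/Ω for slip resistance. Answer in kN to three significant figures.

206 kN

R_n = μ · D_u · h_f · T_b · n_s · n_b = 0.3 × 1.13 × 1.0 × 267 × 1 × 4 = 362.1 kN.
Allowable strength R_n/Ω = 362.1 / 1.76 = 206 kN.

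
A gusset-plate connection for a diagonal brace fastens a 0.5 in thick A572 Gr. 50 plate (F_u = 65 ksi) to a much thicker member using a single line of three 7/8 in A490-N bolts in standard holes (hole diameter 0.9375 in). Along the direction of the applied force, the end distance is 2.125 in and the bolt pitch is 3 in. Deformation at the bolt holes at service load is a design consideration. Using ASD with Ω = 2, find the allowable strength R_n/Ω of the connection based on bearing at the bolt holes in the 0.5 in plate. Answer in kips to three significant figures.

Per bolt r_n = 1.2 l_c t F_u ≤ 2.4 d t F_u; upper limit = 2.4 × 0.875 × 0.5 × 65 = 68.25 kips.
Edge bolt: l_c = 2.125 − 0.9375/2 = 1.656 in → 1.2 × 1.656 × 0.5 × 65 = 64.59 → r_n = 64.59 kips.
Interior bolts: l_c = 3 − 0.9375 = 2.062 in → 1.2 × 2.062 × 0.5 × 65 = 80.44 → r_n = 68.25 kips.
R_n = 1 × 64.59 + 2 × 68.25 = 201.1 kips.
Allowable strength R_n/Ω = 201.1 / 2 = 101 kips.

101 kips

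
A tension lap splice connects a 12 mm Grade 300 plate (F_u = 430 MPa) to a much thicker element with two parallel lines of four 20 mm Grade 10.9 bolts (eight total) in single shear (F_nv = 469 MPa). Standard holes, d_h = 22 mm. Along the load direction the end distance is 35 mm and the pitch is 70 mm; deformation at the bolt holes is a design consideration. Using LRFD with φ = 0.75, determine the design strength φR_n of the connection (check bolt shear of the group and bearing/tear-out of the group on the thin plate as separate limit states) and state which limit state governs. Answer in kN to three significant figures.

Bolt shear: A_b = π·20²/4 = 314.2 mm²; R_n = 469 × 314.2 × 8 × 1 / 1000 = 1179 kN → 0.75 × 1179 = 884 kN.
Bearing (1.2 l_c t F_u ≤ 2.4 d t F_u): upper limit = 2.4·20·12·430 / 1000 = 247.7 kN.
  Edge l_c = 35 − 22/2 = 24 → r_n = 148.6 kN; interior l_c = 70 − 22 = 48 → r_n = 247.7 kN.
  R_n,bearing = 2·148.6 + 6·247.7 = 1783 kN → 0.75 × 1783 = 1340 kN.
Bolt shear governs: 884 kN.

884 kN (bolt shear governs)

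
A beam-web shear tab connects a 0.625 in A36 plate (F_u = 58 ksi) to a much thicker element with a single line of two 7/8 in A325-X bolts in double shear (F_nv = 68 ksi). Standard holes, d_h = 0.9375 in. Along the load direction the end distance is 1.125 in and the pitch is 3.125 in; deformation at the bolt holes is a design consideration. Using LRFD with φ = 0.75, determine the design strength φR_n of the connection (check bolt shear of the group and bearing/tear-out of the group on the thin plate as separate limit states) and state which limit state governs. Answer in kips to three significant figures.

Bolt shear: A_b = π·0.875²/4 = 0.6013 in²; R_n = 68 × 0.6013 × 2 × 2 = 163.6 kips → 0.75 × 163.6 = 123 kips.
Bearing (1.2 l_c t F_u ≤ 2.4 d t F_u): upper limit = 2.4·0.875·0.625·58 = 76.12 kips.
  Edge l_c = 1.125 − 0.9375/2 = 0.6562 → r_n = 28.55 kips; interior l_c = 3.125 − 0.9375 = 2.188 → r_n = 76.12 kips.
  R_n,bearing = 1·28.55 + 1·76.12 = 104.7 kips → 0.75 × 104.7 = 78.5 kips.
Bearing governs: 78.5 kips.

78.5 kips (bearing governs)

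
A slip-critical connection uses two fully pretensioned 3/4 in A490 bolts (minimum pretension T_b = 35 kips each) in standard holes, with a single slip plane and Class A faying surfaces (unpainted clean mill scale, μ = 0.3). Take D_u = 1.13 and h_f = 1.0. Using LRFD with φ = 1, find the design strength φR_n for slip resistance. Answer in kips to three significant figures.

R_n = μ · D_u · h_f · T_b · n_s · n_b = 0.3 × 1.13 × 1.0 × 35 × 1 × 2 = 23.73 kips.
Design strength φR_n = 1 × 23.73 = 23.7 kips.

23.7 kips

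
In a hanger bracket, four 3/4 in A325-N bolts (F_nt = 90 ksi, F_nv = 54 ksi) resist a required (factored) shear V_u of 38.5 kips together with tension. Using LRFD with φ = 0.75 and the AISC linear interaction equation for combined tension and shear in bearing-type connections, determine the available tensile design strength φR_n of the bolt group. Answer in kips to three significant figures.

A_b = π·0.75²/4 = 0.4418 in²; f_rv = 38.5 / (4 × 0.4418) = 21.79 ksi.
F'_nt = 1.3 F_nt − (F_nt / φF_nv) f_rv = 1.3·90 − (90/(0.75·54))·21.79 = 68.59 ksi, capped at F_nt → F'_nt = 68.59 ksi.
R_n = F'_nt · A_b · n = 68.59 × 0.4418 × 4 = 121.2 kips.
Design strength φR_n = 0.75 × 121.2 = 90.9 kips.

90.9 kips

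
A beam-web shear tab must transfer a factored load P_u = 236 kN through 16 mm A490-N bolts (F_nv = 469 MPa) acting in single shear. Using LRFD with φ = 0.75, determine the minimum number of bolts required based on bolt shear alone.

A_b = π·16²/4 = 201.1 mm².
Per-bolt design strength φR_n = 0.75 × 469 × 201.1 × 1 / 1000 = 70.72 kN.
n ≥ 236 / 70.72 = 3.337 → use 4 bolts.

4 bolts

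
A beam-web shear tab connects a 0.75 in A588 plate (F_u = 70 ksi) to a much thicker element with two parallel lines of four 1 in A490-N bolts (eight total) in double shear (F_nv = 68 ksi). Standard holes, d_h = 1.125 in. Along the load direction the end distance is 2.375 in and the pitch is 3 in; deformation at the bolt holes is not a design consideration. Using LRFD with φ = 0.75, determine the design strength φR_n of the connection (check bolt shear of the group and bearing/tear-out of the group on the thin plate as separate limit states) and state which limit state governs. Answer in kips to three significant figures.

Bolt shear: A_b = π·1²/4 = 0.7854 in²; R_n = 68 × 0.7854 × 8 × 2 = 854.5 kips → 0.75 × 854.5 = 641 kips.
Bearing (1.5 l_c t F_u ≤ 3.0 d t F_u): upper limit = 3.0·1·0.75·70 = 157.5 kips.
  Edge l_c = 2.375 − 1.125/2 = 1.812 → r_n = 142.7 kips; interior l_c = 3 − 1.125 = 1.875 → r_n = 147.7 kips.
  R_n,bearing = 2·142.7 + 6·147.7 = 1171 kips → 0.75 × 1171 = 879 kips.
Bolt shear governs: 641 kips.

641 kips (bolt shear governs)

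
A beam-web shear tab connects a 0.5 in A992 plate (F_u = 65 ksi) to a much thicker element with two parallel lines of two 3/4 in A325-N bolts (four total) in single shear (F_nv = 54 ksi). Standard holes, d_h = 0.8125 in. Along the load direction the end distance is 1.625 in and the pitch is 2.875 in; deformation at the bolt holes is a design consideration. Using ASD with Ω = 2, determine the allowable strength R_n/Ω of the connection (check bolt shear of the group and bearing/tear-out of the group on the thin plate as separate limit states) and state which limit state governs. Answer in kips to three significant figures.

Bolt shear: A_b = π·0.75²/4 = 0.4418 in²; R_n = 54 × 0.4418 × 4 × 1 = 95.43 kips → 95.43 / 2 = 47.7 kips.
Bearing (1.2 l_c t F_u ≤ 2.4 d t F_u): upper limit = 2.4·0.75·0.5·65 = 58.5 kips.
  Edge l_c = 1.625 − 0.8125/2 = 1.219 → r_n = 47.53 kips; interior l_c = 2.875 − 0.8125 = 2.062 → r_n = 58.5 kips.
  R_n,bearing = 2·47.53 + 2·58.5 = 212.1 kips → 212.1 / 2 = 106 kips.
Bolt shear governs: 47.7 kips.

47.7 kips (bolt shear governs)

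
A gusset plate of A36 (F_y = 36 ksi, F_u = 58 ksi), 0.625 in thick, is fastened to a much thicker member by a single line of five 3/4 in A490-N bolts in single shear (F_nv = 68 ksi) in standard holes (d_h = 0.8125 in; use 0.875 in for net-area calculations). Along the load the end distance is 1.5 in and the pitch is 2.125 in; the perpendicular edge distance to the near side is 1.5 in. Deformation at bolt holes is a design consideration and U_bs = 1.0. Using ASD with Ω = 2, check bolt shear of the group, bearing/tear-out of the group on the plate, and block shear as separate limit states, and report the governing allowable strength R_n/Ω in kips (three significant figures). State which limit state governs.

75.1 kips (bolt shear governs)

Bolt shear: A_b = π·0.75²/4 = 0.4418 in²; R_n = 68 × 0.4418 × 5 × 1 = 150.2 kips → 150.2 / 2 = 75.1 kips.
Bearing: edge l_c = 1.094, r_n = 47.58 kips; interior l_c = 1.312, r_n = 57.09 kips; R_n = 47.58 + 4·57.09 = 276 kips → 138 kips.
Block shear: A_gv = 6.25, A_nv = 3.789, A_nt = 0.6641 in²; R_n = min(0.6F_uA_nv, 0.6F_yA_gv) + U_bs·F_u·A_nt = 170.4 kips → 85.2 kips.
Bolt shear governs: 75.1 kips.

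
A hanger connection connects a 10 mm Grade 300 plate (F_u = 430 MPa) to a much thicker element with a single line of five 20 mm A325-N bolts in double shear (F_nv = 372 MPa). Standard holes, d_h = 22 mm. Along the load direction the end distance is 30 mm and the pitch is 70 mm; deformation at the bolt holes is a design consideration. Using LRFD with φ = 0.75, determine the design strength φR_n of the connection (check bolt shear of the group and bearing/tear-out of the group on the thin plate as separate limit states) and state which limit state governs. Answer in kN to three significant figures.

693 kN (bearing governs)

Bolt shear: A_b = π·20²/4 = 314.2 mm²; R_n = 372 × 314.2 × 5 × 2 / 1000 = 1169 kN → 0.75 × 1169 = 877 kN.
Bearing (1.2 l_c t F_u ≤ 2.4 d t F_u): upper limit = 2.4·20·10·430 / 1000 = 206.4 kN.
  Edge l_c = 30 − 22/2 = 19 → r_n = 98.04 kN; interior l_c = 70 − 22 = 48 → r_n = 206.4 kN.
  R_n,bearing = 1·98.04 + 4·206.4 = 923.6 kN → 0.75 × 923.6 = 693 kN.
Bearing governs: 693 kN.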